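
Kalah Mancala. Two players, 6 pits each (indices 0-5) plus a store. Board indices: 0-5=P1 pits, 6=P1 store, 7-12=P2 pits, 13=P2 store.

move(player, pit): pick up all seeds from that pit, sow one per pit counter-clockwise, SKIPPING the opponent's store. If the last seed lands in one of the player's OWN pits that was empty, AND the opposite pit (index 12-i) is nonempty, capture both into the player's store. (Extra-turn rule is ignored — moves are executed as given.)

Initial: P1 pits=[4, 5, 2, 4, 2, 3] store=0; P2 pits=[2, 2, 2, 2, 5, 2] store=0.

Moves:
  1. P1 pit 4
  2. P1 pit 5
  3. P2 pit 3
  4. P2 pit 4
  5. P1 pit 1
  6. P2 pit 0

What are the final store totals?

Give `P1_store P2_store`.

Answer: 3 1

Derivation:
Move 1: P1 pit4 -> P1=[4,5,2,4,0,4](1) P2=[2,2,2,2,5,2](0)
Move 2: P1 pit5 -> P1=[4,5,2,4,0,0](2) P2=[3,3,3,2,5,2](0)
Move 3: P2 pit3 -> P1=[4,5,2,4,0,0](2) P2=[3,3,3,0,6,3](0)
Move 4: P2 pit4 -> P1=[5,6,3,5,0,0](2) P2=[3,3,3,0,0,4](1)
Move 5: P1 pit1 -> P1=[5,0,4,6,1,1](3) P2=[4,3,3,0,0,4](1)
Move 6: P2 pit0 -> P1=[5,0,4,6,1,1](3) P2=[0,4,4,1,1,4](1)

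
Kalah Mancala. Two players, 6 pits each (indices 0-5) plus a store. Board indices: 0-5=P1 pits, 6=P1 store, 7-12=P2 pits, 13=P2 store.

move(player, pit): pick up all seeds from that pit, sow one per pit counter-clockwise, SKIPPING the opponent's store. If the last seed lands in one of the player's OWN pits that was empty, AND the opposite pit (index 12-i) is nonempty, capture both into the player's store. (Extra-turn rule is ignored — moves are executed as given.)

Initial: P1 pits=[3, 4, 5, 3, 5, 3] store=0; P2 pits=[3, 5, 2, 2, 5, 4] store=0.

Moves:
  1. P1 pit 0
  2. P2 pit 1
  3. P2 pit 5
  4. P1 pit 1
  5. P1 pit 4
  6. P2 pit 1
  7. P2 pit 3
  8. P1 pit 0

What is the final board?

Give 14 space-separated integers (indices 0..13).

Answer: 0 1 9 6 0 5 2 5 0 5 0 7 1 3

Derivation:
Move 1: P1 pit0 -> P1=[0,5,6,4,5,3](0) P2=[3,5,2,2,5,4](0)
Move 2: P2 pit1 -> P1=[0,5,6,4,5,3](0) P2=[3,0,3,3,6,5](1)
Move 3: P2 pit5 -> P1=[1,6,7,5,5,3](0) P2=[3,0,3,3,6,0](2)
Move 4: P1 pit1 -> P1=[1,0,8,6,6,4](1) P2=[4,0,3,3,6,0](2)
Move 5: P1 pit4 -> P1=[1,0,8,6,0,5](2) P2=[5,1,4,4,6,0](2)
Move 6: P2 pit1 -> P1=[1,0,8,6,0,5](2) P2=[5,0,5,4,6,0](2)
Move 7: P2 pit3 -> P1=[2,0,8,6,0,5](2) P2=[5,0,5,0,7,1](3)
Move 8: P1 pit0 -> P1=[0,1,9,6,0,5](2) P2=[5,0,5,0,7,1](3)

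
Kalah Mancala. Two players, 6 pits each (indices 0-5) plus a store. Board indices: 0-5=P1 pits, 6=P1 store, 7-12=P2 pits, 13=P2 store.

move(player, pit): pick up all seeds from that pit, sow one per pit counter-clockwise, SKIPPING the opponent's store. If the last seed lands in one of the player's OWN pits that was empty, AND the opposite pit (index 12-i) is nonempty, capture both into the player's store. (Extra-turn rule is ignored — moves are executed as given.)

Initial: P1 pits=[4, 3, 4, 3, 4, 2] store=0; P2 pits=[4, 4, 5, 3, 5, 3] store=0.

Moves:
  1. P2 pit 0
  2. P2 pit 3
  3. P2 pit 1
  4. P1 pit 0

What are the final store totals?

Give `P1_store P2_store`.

Move 1: P2 pit0 -> P1=[4,3,4,3,4,2](0) P2=[0,5,6,4,6,3](0)
Move 2: P2 pit3 -> P1=[5,3,4,3,4,2](0) P2=[0,5,6,0,7,4](1)
Move 3: P2 pit1 -> P1=[5,3,4,3,4,2](0) P2=[0,0,7,1,8,5](2)
Move 4: P1 pit0 -> P1=[0,4,5,4,5,3](0) P2=[0,0,7,1,8,5](2)

Answer: 0 2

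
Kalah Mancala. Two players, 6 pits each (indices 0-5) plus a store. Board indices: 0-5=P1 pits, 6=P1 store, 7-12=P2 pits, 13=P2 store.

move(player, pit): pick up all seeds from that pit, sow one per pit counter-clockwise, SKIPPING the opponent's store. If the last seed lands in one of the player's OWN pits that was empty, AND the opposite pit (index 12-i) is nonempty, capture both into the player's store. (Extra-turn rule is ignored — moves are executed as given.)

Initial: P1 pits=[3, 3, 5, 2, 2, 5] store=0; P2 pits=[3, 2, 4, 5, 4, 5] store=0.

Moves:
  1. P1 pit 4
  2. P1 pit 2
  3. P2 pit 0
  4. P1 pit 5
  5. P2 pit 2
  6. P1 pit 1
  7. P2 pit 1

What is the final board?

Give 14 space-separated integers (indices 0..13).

Answer: 4 0 1 4 2 0 5 0 0 1 9 8 8 1

Derivation:
Move 1: P1 pit4 -> P1=[3,3,5,2,0,6](1) P2=[3,2,4,5,4,5](0)
Move 2: P1 pit2 -> P1=[3,3,0,3,1,7](2) P2=[4,2,4,5,4,5](0)
Move 3: P2 pit0 -> P1=[3,3,0,3,1,7](2) P2=[0,3,5,6,5,5](0)
Move 4: P1 pit5 -> P1=[3,3,0,3,1,0](3) P2=[1,4,6,7,6,6](0)
Move 5: P2 pit2 -> P1=[4,4,0,3,1,0](3) P2=[1,4,0,8,7,7](1)
Move 6: P1 pit1 -> P1=[4,0,1,4,2,0](5) P2=[0,4,0,8,7,7](1)
Move 7: P2 pit1 -> P1=[4,0,1,4,2,0](5) P2=[0,0,1,9,8,8](1)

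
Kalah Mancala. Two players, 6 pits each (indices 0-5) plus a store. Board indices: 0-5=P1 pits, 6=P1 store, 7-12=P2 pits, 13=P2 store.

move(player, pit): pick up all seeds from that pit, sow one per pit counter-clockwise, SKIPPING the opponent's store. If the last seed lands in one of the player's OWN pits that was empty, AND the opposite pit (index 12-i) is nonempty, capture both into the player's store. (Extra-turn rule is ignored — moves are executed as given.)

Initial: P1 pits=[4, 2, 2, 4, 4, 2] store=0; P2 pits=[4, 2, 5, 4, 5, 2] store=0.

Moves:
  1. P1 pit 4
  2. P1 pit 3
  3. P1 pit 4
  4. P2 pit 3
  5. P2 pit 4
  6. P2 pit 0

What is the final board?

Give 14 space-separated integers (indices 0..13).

Answer: 6 3 3 1 0 5 2 0 4 6 1 1 5 3

Derivation:
Move 1: P1 pit4 -> P1=[4,2,2,4,0,3](1) P2=[5,3,5,4,5,2](0)
Move 2: P1 pit3 -> P1=[4,2,2,0,1,4](2) P2=[6,3,5,4,5,2](0)
Move 3: P1 pit4 -> P1=[4,2,2,0,0,5](2) P2=[6,3,5,4,5,2](0)
Move 4: P2 pit3 -> P1=[5,2,2,0,0,5](2) P2=[6,3,5,0,6,3](1)
Move 5: P2 pit4 -> P1=[6,3,3,1,0,5](2) P2=[6,3,5,0,0,4](2)
Move 6: P2 pit0 -> P1=[6,3,3,1,0,5](2) P2=[0,4,6,1,1,5](3)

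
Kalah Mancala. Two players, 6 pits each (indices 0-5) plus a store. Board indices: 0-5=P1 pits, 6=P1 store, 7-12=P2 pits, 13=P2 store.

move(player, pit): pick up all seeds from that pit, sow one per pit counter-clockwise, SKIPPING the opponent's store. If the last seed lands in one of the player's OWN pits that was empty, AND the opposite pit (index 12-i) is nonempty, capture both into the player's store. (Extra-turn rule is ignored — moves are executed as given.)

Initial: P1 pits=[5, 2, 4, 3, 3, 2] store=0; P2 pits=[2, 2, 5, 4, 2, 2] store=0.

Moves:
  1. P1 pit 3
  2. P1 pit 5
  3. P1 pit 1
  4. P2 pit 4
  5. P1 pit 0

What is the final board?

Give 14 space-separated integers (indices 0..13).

Move 1: P1 pit3 -> P1=[5,2,4,0,4,3](1) P2=[2,2,5,4,2,2](0)
Move 2: P1 pit5 -> P1=[5,2,4,0,4,0](2) P2=[3,3,5,4,2,2](0)
Move 3: P1 pit1 -> P1=[5,0,5,0,4,0](8) P2=[3,3,0,4,2,2](0)
Move 4: P2 pit4 -> P1=[5,0,5,0,4,0](8) P2=[3,3,0,4,0,3](1)
Move 5: P1 pit0 -> P1=[0,1,6,1,5,0](12) P2=[0,3,0,4,0,3](1)

Answer: 0 1 6 1 5 0 12 0 3 0 4 0 3 1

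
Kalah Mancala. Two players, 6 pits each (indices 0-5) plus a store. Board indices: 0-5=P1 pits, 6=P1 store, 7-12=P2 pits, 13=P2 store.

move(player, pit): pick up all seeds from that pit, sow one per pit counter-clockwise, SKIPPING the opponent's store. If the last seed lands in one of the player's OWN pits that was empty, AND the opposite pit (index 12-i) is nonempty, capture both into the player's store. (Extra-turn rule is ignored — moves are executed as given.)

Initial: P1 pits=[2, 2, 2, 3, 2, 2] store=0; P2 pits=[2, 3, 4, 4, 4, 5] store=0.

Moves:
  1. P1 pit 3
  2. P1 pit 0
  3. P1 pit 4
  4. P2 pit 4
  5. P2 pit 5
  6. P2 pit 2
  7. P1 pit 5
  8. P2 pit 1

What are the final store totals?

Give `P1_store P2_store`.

Move 1: P1 pit3 -> P1=[2,2,2,0,3,3](1) P2=[2,3,4,4,4,5](0)
Move 2: P1 pit0 -> P1=[0,3,3,0,3,3](1) P2=[2,3,4,4,4,5](0)
Move 3: P1 pit4 -> P1=[0,3,3,0,0,4](2) P2=[3,3,4,4,4,5](0)
Move 4: P2 pit4 -> P1=[1,4,3,0,0,4](2) P2=[3,3,4,4,0,6](1)
Move 5: P2 pit5 -> P1=[2,5,4,1,1,4](2) P2=[3,3,4,4,0,0](2)
Move 6: P2 pit2 -> P1=[2,5,4,1,1,4](2) P2=[3,3,0,5,1,1](3)
Move 7: P1 pit5 -> P1=[2,5,4,1,1,0](3) P2=[4,4,1,5,1,1](3)
Move 8: P2 pit1 -> P1=[2,5,4,1,1,0](3) P2=[4,0,2,6,2,2](3)

Answer: 3 3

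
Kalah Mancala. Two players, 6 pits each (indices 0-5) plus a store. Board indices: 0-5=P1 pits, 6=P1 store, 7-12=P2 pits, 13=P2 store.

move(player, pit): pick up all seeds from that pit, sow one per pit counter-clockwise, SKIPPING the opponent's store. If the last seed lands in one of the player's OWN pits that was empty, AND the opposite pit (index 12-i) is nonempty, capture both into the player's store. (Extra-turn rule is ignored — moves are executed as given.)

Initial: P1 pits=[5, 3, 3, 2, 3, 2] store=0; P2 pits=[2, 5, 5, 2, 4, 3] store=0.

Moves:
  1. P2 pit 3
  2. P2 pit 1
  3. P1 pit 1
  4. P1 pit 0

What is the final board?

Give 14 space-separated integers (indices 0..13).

Move 1: P2 pit3 -> P1=[5,3,3,2,3,2](0) P2=[2,5,5,0,5,4](0)
Move 2: P2 pit1 -> P1=[5,3,3,2,3,2](0) P2=[2,0,6,1,6,5](1)
Move 3: P1 pit1 -> P1=[5,0,4,3,4,2](0) P2=[2,0,6,1,6,5](1)
Move 4: P1 pit0 -> P1=[0,1,5,4,5,3](0) P2=[2,0,6,1,6,5](1)

Answer: 0 1 5 4 5 3 0 2 0 6 1 6 5 1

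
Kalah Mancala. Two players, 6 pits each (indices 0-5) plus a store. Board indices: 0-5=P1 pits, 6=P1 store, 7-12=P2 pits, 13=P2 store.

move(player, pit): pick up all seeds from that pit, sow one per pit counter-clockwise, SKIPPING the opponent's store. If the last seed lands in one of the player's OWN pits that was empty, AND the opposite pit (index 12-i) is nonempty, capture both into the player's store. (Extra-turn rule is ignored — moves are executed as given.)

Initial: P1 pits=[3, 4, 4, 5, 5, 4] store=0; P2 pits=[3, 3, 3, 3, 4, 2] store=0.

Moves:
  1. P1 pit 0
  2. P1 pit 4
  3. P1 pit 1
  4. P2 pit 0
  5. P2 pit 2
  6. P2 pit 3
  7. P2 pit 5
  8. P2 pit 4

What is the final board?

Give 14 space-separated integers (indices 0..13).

Move 1: P1 pit0 -> P1=[0,5,5,6,5,4](0) P2=[3,3,3,3,4,2](0)
Move 2: P1 pit4 -> P1=[0,5,5,6,0,5](1) P2=[4,4,4,3,4,2](0)
Move 3: P1 pit1 -> P1=[0,0,6,7,1,6](2) P2=[4,4,4,3,4,2](0)
Move 4: P2 pit0 -> P1=[0,0,6,7,1,6](2) P2=[0,5,5,4,5,2](0)
Move 5: P2 pit2 -> P1=[1,0,6,7,1,6](2) P2=[0,5,0,5,6,3](1)
Move 6: P2 pit3 -> P1=[2,1,6,7,1,6](2) P2=[0,5,0,0,7,4](2)
Move 7: P2 pit5 -> P1=[3,2,7,7,1,6](2) P2=[0,5,0,0,7,0](3)
Move 8: P2 pit4 -> P1=[4,3,8,8,2,6](2) P2=[0,5,0,0,0,1](4)

Answer: 4 3 8 8 2 6 2 0 5 0 0 0 1 4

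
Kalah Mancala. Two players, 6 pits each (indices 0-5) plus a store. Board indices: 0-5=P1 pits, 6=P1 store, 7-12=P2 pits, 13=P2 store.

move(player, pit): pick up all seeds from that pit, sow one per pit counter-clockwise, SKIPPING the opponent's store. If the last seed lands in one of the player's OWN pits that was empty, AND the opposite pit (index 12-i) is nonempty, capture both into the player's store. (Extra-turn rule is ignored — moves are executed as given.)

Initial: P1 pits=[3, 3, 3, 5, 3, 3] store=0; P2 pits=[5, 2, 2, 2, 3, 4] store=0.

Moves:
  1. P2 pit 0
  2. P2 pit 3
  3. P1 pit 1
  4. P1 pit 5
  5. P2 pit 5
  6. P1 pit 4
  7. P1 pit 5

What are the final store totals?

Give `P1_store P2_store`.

Answer: 3 2

Derivation:
Move 1: P2 pit0 -> P1=[3,3,3,5,3,3](0) P2=[0,3,3,3,4,5](0)
Move 2: P2 pit3 -> P1=[3,3,3,5,3,3](0) P2=[0,3,3,0,5,6](1)
Move 3: P1 pit1 -> P1=[3,0,4,6,4,3](0) P2=[0,3,3,0,5,6](1)
Move 4: P1 pit5 -> P1=[3,0,4,6,4,0](1) P2=[1,4,3,0,5,6](1)
Move 5: P2 pit5 -> P1=[4,1,5,7,5,0](1) P2=[1,4,3,0,5,0](2)
Move 6: P1 pit4 -> P1=[4,1,5,7,0,1](2) P2=[2,5,4,0,5,0](2)
Move 7: P1 pit5 -> P1=[4,1,5,7,0,0](3) P2=[2,5,4,0,5,0](2)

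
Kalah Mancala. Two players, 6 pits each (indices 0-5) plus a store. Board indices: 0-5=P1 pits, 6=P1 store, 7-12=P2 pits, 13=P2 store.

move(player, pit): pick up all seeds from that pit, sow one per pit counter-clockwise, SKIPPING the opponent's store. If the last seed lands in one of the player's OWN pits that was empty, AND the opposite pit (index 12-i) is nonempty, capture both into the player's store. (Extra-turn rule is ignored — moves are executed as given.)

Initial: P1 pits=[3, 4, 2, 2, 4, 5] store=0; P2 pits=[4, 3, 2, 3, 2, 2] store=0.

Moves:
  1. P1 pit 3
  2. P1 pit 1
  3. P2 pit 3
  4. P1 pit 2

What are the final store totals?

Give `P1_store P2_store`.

Move 1: P1 pit3 -> P1=[3,4,2,0,5,6](0) P2=[4,3,2,3,2,2](0)
Move 2: P1 pit1 -> P1=[3,0,3,1,6,7](0) P2=[4,3,2,3,2,2](0)
Move 3: P2 pit3 -> P1=[3,0,3,1,6,7](0) P2=[4,3,2,0,3,3](1)
Move 4: P1 pit2 -> P1=[3,0,0,2,7,8](0) P2=[4,3,2,0,3,3](1)

Answer: 0 1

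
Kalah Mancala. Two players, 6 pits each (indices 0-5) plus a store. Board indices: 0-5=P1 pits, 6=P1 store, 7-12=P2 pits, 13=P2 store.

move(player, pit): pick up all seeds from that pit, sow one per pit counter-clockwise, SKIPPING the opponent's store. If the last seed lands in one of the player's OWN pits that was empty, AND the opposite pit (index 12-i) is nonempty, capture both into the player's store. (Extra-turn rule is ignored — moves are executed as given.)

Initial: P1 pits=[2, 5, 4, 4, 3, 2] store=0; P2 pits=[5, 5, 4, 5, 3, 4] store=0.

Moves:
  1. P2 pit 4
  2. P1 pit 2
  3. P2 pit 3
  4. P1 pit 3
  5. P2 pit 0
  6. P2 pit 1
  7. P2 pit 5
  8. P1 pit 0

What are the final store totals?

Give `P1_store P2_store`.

Answer: 3 11

Derivation:
Move 1: P2 pit4 -> P1=[3,5,4,4,3,2](0) P2=[5,5,4,5,0,5](1)
Move 2: P1 pit2 -> P1=[3,5,0,5,4,3](1) P2=[5,5,4,5,0,5](1)
Move 3: P2 pit3 -> P1=[4,6,0,5,4,3](1) P2=[5,5,4,0,1,6](2)
Move 4: P1 pit3 -> P1=[4,6,0,0,5,4](2) P2=[6,6,4,0,1,6](2)
Move 5: P2 pit0 -> P1=[4,6,0,0,5,4](2) P2=[0,7,5,1,2,7](3)
Move 6: P2 pit1 -> P1=[5,7,0,0,5,4](2) P2=[0,0,6,2,3,8](4)
Move 7: P2 pit5 -> P1=[6,8,1,1,6,0](2) P2=[0,0,6,2,3,0](11)
Move 8: P1 pit0 -> P1=[0,9,2,2,7,1](3) P2=[0,0,6,2,3,0](11)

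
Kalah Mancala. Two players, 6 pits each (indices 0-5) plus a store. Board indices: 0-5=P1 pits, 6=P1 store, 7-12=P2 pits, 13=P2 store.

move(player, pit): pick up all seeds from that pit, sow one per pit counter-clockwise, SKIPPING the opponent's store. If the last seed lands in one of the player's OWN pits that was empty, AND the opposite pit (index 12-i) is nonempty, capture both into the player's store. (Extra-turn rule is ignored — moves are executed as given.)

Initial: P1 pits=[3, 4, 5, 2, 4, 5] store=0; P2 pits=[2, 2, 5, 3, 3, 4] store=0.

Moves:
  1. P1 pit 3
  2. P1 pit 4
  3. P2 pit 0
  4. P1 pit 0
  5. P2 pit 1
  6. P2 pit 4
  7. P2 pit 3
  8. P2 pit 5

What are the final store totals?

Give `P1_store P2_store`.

Answer: 9 3

Derivation:
Move 1: P1 pit3 -> P1=[3,4,5,0,5,6](0) P2=[2,2,5,3,3,4](0)
Move 2: P1 pit4 -> P1=[3,4,5,0,0,7](1) P2=[3,3,6,3,3,4](0)
Move 3: P2 pit0 -> P1=[3,4,5,0,0,7](1) P2=[0,4,7,4,3,4](0)
Move 4: P1 pit0 -> P1=[0,5,6,0,0,7](9) P2=[0,4,0,4,3,4](0)
Move 5: P2 pit1 -> P1=[0,5,6,0,0,7](9) P2=[0,0,1,5,4,5](0)
Move 6: P2 pit4 -> P1=[1,6,6,0,0,7](9) P2=[0,0,1,5,0,6](1)
Move 7: P2 pit3 -> P1=[2,7,6,0,0,7](9) P2=[0,0,1,0,1,7](2)
Move 8: P2 pit5 -> P1=[3,8,7,1,1,8](9) P2=[0,0,1,0,1,0](3)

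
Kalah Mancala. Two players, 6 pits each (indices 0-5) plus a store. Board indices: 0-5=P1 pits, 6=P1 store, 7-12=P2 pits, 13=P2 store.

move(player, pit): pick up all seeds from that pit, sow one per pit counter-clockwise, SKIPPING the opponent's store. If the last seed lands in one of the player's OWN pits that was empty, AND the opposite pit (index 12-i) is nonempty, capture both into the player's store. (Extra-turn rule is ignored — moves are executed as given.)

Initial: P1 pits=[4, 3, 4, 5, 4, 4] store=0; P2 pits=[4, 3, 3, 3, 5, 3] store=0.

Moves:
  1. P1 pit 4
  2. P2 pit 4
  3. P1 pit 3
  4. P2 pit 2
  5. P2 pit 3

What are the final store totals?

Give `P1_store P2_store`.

Answer: 2 2

Derivation:
Move 1: P1 pit4 -> P1=[4,3,4,5,0,5](1) P2=[5,4,3,3,5,3](0)
Move 2: P2 pit4 -> P1=[5,4,5,5,0,5](1) P2=[5,4,3,3,0,4](1)
Move 3: P1 pit3 -> P1=[5,4,5,0,1,6](2) P2=[6,5,3,3,0,4](1)
Move 4: P2 pit2 -> P1=[5,4,5,0,1,6](2) P2=[6,5,0,4,1,5](1)
Move 5: P2 pit3 -> P1=[6,4,5,0,1,6](2) P2=[6,5,0,0,2,6](2)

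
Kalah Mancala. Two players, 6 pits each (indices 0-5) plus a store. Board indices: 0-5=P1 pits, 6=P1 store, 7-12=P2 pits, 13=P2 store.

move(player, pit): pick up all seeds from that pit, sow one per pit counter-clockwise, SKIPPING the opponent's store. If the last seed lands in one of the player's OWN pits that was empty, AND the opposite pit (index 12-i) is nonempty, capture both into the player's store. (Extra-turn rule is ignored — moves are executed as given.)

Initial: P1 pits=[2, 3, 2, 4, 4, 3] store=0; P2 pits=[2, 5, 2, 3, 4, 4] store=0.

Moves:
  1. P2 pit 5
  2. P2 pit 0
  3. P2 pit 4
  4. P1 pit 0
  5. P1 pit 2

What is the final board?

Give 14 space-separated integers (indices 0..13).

Answer: 0 6 0 6 6 4 1 0 6 3 3 0 1 2

Derivation:
Move 1: P2 pit5 -> P1=[3,4,3,4,4,3](0) P2=[2,5,2,3,4,0](1)
Move 2: P2 pit0 -> P1=[3,4,3,4,4,3](0) P2=[0,6,3,3,4,0](1)
Move 3: P2 pit4 -> P1=[4,5,3,4,4,3](0) P2=[0,6,3,3,0,1](2)
Move 4: P1 pit0 -> P1=[0,6,4,5,5,3](0) P2=[0,6,3,3,0,1](2)
Move 5: P1 pit2 -> P1=[0,6,0,6,6,4](1) P2=[0,6,3,3,0,1](2)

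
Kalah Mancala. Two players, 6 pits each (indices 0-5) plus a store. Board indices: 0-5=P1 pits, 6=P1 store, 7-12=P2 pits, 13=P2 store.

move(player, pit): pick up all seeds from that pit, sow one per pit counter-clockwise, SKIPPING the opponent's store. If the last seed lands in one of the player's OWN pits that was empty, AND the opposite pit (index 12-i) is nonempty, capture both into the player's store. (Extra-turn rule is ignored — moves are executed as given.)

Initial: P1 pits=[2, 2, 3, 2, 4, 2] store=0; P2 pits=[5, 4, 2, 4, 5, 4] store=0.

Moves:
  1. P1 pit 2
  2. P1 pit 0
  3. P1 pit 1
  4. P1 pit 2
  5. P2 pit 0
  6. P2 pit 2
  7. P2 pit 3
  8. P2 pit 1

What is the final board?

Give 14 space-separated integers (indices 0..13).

Answer: 0 0 0 5 6 3 5 0 0 1 1 9 8 1

Derivation:
Move 1: P1 pit2 -> P1=[2,2,0,3,5,3](0) P2=[5,4,2,4,5,4](0)
Move 2: P1 pit0 -> P1=[0,3,0,3,5,3](5) P2=[5,4,2,0,5,4](0)
Move 3: P1 pit1 -> P1=[0,0,1,4,6,3](5) P2=[5,4,2,0,5,4](0)
Move 4: P1 pit2 -> P1=[0,0,0,5,6,3](5) P2=[5,4,2,0,5,4](0)
Move 5: P2 pit0 -> P1=[0,0,0,5,6,3](5) P2=[0,5,3,1,6,5](0)
Move 6: P2 pit2 -> P1=[0,0,0,5,6,3](5) P2=[0,5,0,2,7,6](0)
Move 7: P2 pit3 -> P1=[0,0,0,5,6,3](5) P2=[0,5,0,0,8,7](0)
Move 8: P2 pit1 -> P1=[0,0,0,5,6,3](5) P2=[0,0,1,1,9,8](1)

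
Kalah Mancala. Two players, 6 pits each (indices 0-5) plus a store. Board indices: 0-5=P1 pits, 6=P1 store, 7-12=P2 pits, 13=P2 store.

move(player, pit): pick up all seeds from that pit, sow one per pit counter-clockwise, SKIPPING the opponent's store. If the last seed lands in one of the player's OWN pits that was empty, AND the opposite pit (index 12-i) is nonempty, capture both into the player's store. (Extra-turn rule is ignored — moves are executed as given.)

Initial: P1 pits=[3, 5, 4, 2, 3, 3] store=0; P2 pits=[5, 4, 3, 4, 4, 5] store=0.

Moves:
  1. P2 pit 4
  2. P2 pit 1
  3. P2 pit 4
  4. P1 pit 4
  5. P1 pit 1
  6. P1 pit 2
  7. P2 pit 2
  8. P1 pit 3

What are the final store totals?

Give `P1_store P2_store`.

Move 1: P2 pit4 -> P1=[4,6,4,2,3,3](0) P2=[5,4,3,4,0,6](1)
Move 2: P2 pit1 -> P1=[4,6,4,2,3,3](0) P2=[5,0,4,5,1,7](1)
Move 3: P2 pit4 -> P1=[4,6,4,2,3,3](0) P2=[5,0,4,5,0,8](1)
Move 4: P1 pit4 -> P1=[4,6,4,2,0,4](1) P2=[6,0,4,5,0,8](1)
Move 5: P1 pit1 -> P1=[4,0,5,3,1,5](2) P2=[7,0,4,5,0,8](1)
Move 6: P1 pit2 -> P1=[4,0,0,4,2,6](3) P2=[8,0,4,5,0,8](1)
Move 7: P2 pit2 -> P1=[4,0,0,4,2,6](3) P2=[8,0,0,6,1,9](2)
Move 8: P1 pit3 -> P1=[4,0,0,0,3,7](4) P2=[9,0,0,6,1,9](2)

Answer: 4 2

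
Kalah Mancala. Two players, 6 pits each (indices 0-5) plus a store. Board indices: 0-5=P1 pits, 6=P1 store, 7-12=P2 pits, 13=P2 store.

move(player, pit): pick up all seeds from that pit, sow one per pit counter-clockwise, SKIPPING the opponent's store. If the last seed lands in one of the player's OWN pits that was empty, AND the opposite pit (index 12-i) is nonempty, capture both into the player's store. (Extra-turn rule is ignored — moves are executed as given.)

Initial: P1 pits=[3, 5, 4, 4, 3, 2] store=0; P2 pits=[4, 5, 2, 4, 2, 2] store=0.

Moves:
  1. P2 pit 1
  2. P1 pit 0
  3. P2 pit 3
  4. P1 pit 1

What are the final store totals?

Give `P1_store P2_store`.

Move 1: P2 pit1 -> P1=[3,5,4,4,3,2](0) P2=[4,0,3,5,3,3](1)
Move 2: P1 pit0 -> P1=[0,6,5,5,3,2](0) P2=[4,0,3,5,3,3](1)
Move 3: P2 pit3 -> P1=[1,7,5,5,3,2](0) P2=[4,0,3,0,4,4](2)
Move 4: P1 pit1 -> P1=[1,0,6,6,4,3](1) P2=[5,1,3,0,4,4](2)

Answer: 1 2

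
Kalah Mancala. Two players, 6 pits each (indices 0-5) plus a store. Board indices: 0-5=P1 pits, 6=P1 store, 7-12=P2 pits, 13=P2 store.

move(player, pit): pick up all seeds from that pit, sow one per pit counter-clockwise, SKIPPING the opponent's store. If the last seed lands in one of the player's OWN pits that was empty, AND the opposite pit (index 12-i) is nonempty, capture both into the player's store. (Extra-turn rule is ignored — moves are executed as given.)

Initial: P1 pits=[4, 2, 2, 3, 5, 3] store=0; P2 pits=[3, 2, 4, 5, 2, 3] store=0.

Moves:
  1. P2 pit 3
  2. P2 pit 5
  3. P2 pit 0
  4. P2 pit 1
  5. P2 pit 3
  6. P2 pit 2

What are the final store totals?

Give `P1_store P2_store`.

Answer: 0 7

Derivation:
Move 1: P2 pit3 -> P1=[5,3,2,3,5,3](0) P2=[3,2,4,0,3,4](1)
Move 2: P2 pit5 -> P1=[6,4,3,3,5,3](0) P2=[3,2,4,0,3,0](2)
Move 3: P2 pit0 -> P1=[6,4,0,3,5,3](0) P2=[0,3,5,0,3,0](6)
Move 4: P2 pit1 -> P1=[6,4,0,3,5,3](0) P2=[0,0,6,1,4,0](6)
Move 5: P2 pit3 -> P1=[6,4,0,3,5,3](0) P2=[0,0,6,0,5,0](6)
Move 6: P2 pit2 -> P1=[7,5,0,3,5,3](0) P2=[0,0,0,1,6,1](7)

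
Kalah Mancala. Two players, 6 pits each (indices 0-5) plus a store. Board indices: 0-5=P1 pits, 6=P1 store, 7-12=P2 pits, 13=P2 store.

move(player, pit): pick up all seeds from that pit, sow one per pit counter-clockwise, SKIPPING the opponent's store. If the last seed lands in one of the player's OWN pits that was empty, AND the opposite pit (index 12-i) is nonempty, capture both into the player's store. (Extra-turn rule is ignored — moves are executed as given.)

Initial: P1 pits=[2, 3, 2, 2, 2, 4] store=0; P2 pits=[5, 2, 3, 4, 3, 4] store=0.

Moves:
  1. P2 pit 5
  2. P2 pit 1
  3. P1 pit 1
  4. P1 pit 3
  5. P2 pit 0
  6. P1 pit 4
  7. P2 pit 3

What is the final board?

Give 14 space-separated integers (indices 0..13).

Answer: 1 1 5 0 0 7 2 1 2 5 0 5 1 6

Derivation:
Move 1: P2 pit5 -> P1=[3,4,3,2,2,4](0) P2=[5,2,3,4,3,0](1)
Move 2: P2 pit1 -> P1=[3,4,3,2,2,4](0) P2=[5,0,4,5,3,0](1)
Move 3: P1 pit1 -> P1=[3,0,4,3,3,5](0) P2=[5,0,4,5,3,0](1)
Move 4: P1 pit3 -> P1=[3,0,4,0,4,6](1) P2=[5,0,4,5,3,0](1)
Move 5: P2 pit0 -> P1=[0,0,4,0,4,6](1) P2=[0,1,5,6,4,0](5)
Move 6: P1 pit4 -> P1=[0,0,4,0,0,7](2) P2=[1,2,5,6,4,0](5)
Move 7: P2 pit3 -> P1=[1,1,5,0,0,7](2) P2=[1,2,5,0,5,1](6)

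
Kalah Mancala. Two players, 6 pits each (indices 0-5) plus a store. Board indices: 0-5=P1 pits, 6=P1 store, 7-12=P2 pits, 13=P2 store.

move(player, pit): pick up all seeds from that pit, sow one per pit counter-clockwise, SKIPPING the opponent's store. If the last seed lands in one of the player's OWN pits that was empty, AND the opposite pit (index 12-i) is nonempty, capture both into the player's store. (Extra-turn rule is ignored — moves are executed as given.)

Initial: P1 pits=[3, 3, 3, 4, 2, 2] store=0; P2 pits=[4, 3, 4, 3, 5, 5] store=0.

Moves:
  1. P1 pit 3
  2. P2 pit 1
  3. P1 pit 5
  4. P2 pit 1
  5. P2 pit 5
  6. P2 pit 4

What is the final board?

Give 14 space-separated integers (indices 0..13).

Move 1: P1 pit3 -> P1=[3,3,3,0,3,3](1) P2=[5,3,4,3,5,5](0)
Move 2: P2 pit1 -> P1=[3,3,3,0,3,3](1) P2=[5,0,5,4,6,5](0)
Move 3: P1 pit5 -> P1=[3,3,3,0,3,0](2) P2=[6,1,5,4,6,5](0)
Move 4: P2 pit1 -> P1=[3,3,3,0,3,0](2) P2=[6,0,6,4,6,5](0)
Move 5: P2 pit5 -> P1=[4,4,4,1,3,0](2) P2=[6,0,6,4,6,0](1)
Move 6: P2 pit4 -> P1=[5,5,5,2,3,0](2) P2=[6,0,6,4,0,1](2)

Answer: 5 5 5 2 3 0 2 6 0 6 4 0 1 2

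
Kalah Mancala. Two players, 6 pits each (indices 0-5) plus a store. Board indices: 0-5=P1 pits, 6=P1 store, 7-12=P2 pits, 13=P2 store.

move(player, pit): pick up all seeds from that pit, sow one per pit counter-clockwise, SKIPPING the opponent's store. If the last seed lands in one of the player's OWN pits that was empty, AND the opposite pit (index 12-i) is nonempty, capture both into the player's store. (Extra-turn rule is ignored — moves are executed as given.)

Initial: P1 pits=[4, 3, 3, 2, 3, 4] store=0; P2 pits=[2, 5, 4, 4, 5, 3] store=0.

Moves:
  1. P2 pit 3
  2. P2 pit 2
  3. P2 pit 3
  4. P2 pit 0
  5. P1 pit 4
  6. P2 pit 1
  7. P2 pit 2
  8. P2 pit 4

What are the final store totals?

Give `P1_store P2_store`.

Answer: 1 7

Derivation:
Move 1: P2 pit3 -> P1=[5,3,3,2,3,4](0) P2=[2,5,4,0,6,4](1)
Move 2: P2 pit2 -> P1=[5,3,3,2,3,4](0) P2=[2,5,0,1,7,5](2)
Move 3: P2 pit3 -> P1=[5,3,3,2,3,4](0) P2=[2,5,0,0,8,5](2)
Move 4: P2 pit0 -> P1=[5,3,3,0,3,4](0) P2=[0,6,0,0,8,5](5)
Move 5: P1 pit4 -> P1=[5,3,3,0,0,5](1) P2=[1,6,0,0,8,5](5)
Move 6: P2 pit1 -> P1=[6,3,3,0,0,5](1) P2=[1,0,1,1,9,6](6)
Move 7: P2 pit2 -> P1=[6,3,3,0,0,5](1) P2=[1,0,0,2,9,6](6)
Move 8: P2 pit4 -> P1=[7,4,4,1,1,6](1) P2=[2,0,0,2,0,7](7)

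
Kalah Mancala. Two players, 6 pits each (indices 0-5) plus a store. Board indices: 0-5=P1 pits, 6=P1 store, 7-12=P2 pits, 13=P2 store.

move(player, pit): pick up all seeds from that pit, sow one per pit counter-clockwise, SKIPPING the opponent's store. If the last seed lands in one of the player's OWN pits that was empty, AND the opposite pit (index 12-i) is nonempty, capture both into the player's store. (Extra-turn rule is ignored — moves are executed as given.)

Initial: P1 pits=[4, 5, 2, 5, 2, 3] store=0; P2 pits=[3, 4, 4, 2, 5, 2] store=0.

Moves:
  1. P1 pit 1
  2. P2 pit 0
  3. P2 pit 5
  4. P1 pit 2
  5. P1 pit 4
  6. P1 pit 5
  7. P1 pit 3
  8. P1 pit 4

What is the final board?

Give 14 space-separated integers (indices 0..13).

Answer: 5 0 0 0 0 2 4 3 8 7 5 6 0 1

Derivation:
Move 1: P1 pit1 -> P1=[4,0,3,6,3,4](1) P2=[3,4,4,2,5,2](0)
Move 2: P2 pit0 -> P1=[4,0,3,6,3,4](1) P2=[0,5,5,3,5,2](0)
Move 3: P2 pit5 -> P1=[5,0,3,6,3,4](1) P2=[0,5,5,3,5,0](1)
Move 4: P1 pit2 -> P1=[5,0,0,7,4,5](1) P2=[0,5,5,3,5,0](1)
Move 5: P1 pit4 -> P1=[5,0,0,7,0,6](2) P2=[1,6,5,3,5,0](1)
Move 6: P1 pit5 -> P1=[5,0,0,7,0,0](3) P2=[2,7,6,4,6,0](1)
Move 7: P1 pit3 -> P1=[5,0,0,0,1,1](4) P2=[3,8,7,5,6,0](1)
Move 8: P1 pit4 -> P1=[5,0,0,0,0,2](4) P2=[3,8,7,5,6,0](1)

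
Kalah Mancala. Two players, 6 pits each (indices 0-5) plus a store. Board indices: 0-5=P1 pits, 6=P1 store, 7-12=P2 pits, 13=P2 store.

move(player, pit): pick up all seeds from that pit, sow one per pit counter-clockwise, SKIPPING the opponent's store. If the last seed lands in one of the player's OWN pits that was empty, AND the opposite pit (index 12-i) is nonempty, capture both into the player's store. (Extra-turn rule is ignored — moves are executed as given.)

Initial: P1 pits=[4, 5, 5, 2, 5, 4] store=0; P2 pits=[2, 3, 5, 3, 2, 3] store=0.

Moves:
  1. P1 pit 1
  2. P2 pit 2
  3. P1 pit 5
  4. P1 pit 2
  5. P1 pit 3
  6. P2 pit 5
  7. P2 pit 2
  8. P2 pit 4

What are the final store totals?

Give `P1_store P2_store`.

Move 1: P1 pit1 -> P1=[4,0,6,3,6,5](1) P2=[2,3,5,3,2,3](0)
Move 2: P2 pit2 -> P1=[5,0,6,3,6,5](1) P2=[2,3,0,4,3,4](1)
Move 3: P1 pit5 -> P1=[5,0,6,3,6,0](2) P2=[3,4,1,5,3,4](1)
Move 4: P1 pit2 -> P1=[5,0,0,4,7,1](3) P2=[4,5,1,5,3,4](1)
Move 5: P1 pit3 -> P1=[5,0,0,0,8,2](4) P2=[5,5,1,5,3,4](1)
Move 6: P2 pit5 -> P1=[6,1,1,0,8,2](4) P2=[5,5,1,5,3,0](2)
Move 7: P2 pit2 -> P1=[6,1,1,0,8,2](4) P2=[5,5,0,6,3,0](2)
Move 8: P2 pit4 -> P1=[7,1,1,0,8,2](4) P2=[5,5,0,6,0,1](3)

Answer: 4 3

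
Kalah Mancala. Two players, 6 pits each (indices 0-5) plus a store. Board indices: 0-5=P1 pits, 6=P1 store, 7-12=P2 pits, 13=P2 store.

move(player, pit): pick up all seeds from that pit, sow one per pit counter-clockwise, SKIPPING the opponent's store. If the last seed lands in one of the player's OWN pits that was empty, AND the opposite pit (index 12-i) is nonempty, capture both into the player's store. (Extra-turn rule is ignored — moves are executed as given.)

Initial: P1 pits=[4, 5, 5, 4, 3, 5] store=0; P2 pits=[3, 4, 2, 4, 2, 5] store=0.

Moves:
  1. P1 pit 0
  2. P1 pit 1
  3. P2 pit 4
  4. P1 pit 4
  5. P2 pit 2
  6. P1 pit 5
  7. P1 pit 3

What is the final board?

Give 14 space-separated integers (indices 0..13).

Answer: 0 0 7 0 1 1 4 7 7 2 6 2 8 1

Derivation:
Move 1: P1 pit0 -> P1=[0,6,6,5,4,5](0) P2=[3,4,2,4,2,5](0)
Move 2: P1 pit1 -> P1=[0,0,7,6,5,6](1) P2=[4,4,2,4,2,5](0)
Move 3: P2 pit4 -> P1=[0,0,7,6,5,6](1) P2=[4,4,2,4,0,6](1)
Move 4: P1 pit4 -> P1=[0,0,7,6,0,7](2) P2=[5,5,3,4,0,6](1)
Move 5: P2 pit2 -> P1=[0,0,7,6,0,7](2) P2=[5,5,0,5,1,7](1)
Move 6: P1 pit5 -> P1=[0,0,7,6,0,0](3) P2=[6,6,1,6,2,8](1)
Move 7: P1 pit3 -> P1=[0,0,7,0,1,1](4) P2=[7,7,2,6,2,8](1)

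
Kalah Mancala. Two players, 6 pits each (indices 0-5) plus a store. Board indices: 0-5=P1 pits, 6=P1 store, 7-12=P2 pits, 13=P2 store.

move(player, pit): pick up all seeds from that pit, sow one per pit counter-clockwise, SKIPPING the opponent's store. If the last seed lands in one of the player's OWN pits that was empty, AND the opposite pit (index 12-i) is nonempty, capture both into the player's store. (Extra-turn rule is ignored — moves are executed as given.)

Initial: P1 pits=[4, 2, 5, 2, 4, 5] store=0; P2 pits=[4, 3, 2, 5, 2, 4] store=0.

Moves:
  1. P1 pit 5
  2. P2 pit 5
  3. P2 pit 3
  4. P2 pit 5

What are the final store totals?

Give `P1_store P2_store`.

Answer: 1 3

Derivation:
Move 1: P1 pit5 -> P1=[4,2,5,2,4,0](1) P2=[5,4,3,6,2,4](0)
Move 2: P2 pit5 -> P1=[5,3,6,2,4,0](1) P2=[5,4,3,6,2,0](1)
Move 3: P2 pit3 -> P1=[6,4,7,2,4,0](1) P2=[5,4,3,0,3,1](2)
Move 4: P2 pit5 -> P1=[6,4,7,2,4,0](1) P2=[5,4,3,0,3,0](3)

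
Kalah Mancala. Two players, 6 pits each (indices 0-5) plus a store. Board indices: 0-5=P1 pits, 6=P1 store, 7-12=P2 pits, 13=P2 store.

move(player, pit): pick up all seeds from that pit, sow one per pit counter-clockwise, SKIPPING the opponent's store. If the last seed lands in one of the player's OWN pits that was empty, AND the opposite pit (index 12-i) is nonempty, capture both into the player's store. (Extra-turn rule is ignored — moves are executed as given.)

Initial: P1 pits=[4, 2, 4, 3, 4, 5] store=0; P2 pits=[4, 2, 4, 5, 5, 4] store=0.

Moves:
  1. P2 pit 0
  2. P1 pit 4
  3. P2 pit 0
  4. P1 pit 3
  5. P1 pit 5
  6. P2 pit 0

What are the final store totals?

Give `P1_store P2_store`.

Move 1: P2 pit0 -> P1=[4,2,4,3,4,5](0) P2=[0,3,5,6,6,4](0)
Move 2: P1 pit4 -> P1=[4,2,4,3,0,6](1) P2=[1,4,5,6,6,4](0)
Move 3: P2 pit0 -> P1=[4,2,4,3,0,6](1) P2=[0,5,5,6,6,4](0)
Move 4: P1 pit3 -> P1=[4,2,4,0,1,7](2) P2=[0,5,5,6,6,4](0)
Move 5: P1 pit5 -> P1=[4,2,4,0,1,0](3) P2=[1,6,6,7,7,5](0)
Move 6: P2 pit0 -> P1=[4,2,4,0,1,0](3) P2=[0,7,6,7,7,5](0)

Answer: 3 0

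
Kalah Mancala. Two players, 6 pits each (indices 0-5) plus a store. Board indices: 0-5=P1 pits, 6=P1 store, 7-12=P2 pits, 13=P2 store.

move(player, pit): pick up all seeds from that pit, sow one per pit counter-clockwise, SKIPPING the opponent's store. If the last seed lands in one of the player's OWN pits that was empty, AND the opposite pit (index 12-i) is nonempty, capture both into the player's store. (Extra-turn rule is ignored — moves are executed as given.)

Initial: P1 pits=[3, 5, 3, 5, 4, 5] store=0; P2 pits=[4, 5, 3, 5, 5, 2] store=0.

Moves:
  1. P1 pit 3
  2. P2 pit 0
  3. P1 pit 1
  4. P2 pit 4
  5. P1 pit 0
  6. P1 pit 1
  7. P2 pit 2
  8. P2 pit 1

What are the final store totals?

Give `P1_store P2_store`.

Answer: 2 3

Derivation:
Move 1: P1 pit3 -> P1=[3,5,3,0,5,6](1) P2=[5,6,3,5,5,2](0)
Move 2: P2 pit0 -> P1=[3,5,3,0,5,6](1) P2=[0,7,4,6,6,3](0)
Move 3: P1 pit1 -> P1=[3,0,4,1,6,7](2) P2=[0,7,4,6,6,3](0)
Move 4: P2 pit4 -> P1=[4,1,5,2,6,7](2) P2=[0,7,4,6,0,4](1)
Move 5: P1 pit0 -> P1=[0,2,6,3,7,7](2) P2=[0,7,4,6,0,4](1)
Move 6: P1 pit1 -> P1=[0,0,7,4,7,7](2) P2=[0,7,4,6,0,4](1)
Move 7: P2 pit2 -> P1=[0,0,7,4,7,7](2) P2=[0,7,0,7,1,5](2)
Move 8: P2 pit1 -> P1=[1,1,7,4,7,7](2) P2=[0,0,1,8,2,6](3)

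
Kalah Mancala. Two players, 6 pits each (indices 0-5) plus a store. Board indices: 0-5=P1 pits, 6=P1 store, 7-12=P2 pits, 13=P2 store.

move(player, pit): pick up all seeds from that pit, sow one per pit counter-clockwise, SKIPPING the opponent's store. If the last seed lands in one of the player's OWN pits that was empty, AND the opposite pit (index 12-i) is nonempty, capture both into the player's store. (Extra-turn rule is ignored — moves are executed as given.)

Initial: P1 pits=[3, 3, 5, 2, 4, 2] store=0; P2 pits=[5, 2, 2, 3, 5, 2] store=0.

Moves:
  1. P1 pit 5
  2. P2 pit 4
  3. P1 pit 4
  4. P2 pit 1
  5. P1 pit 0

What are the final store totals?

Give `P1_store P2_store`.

Move 1: P1 pit5 -> P1=[3,3,5,2,4,0](1) P2=[6,2,2,3,5,2](0)
Move 2: P2 pit4 -> P1=[4,4,6,2,4,0](1) P2=[6,2,2,3,0,3](1)
Move 3: P1 pit4 -> P1=[4,4,6,2,0,1](2) P2=[7,3,2,3,0,3](1)
Move 4: P2 pit1 -> P1=[4,0,6,2,0,1](2) P2=[7,0,3,4,0,3](6)
Move 5: P1 pit0 -> P1=[0,1,7,3,1,1](2) P2=[7,0,3,4,0,3](6)

Answer: 2 6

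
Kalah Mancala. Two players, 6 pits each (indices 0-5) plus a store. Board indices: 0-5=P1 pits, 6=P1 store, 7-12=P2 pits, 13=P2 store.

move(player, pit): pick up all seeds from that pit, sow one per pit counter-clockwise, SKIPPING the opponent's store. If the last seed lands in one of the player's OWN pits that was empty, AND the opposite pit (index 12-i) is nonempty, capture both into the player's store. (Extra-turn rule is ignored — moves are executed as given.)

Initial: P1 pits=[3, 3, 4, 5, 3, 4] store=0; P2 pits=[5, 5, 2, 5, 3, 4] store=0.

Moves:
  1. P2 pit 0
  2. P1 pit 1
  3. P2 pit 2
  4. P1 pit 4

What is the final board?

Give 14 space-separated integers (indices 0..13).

Answer: 3 0 5 6 0 5 1 1 7 0 7 5 6 0

Derivation:
Move 1: P2 pit0 -> P1=[3,3,4,5,3,4](0) P2=[0,6,3,6,4,5](0)
Move 2: P1 pit1 -> P1=[3,0,5,6,4,4](0) P2=[0,6,3,6,4,5](0)
Move 3: P2 pit2 -> P1=[3,0,5,6,4,4](0) P2=[0,6,0,7,5,6](0)
Move 4: P1 pit4 -> P1=[3,0,5,6,0,5](1) P2=[1,7,0,7,5,6](0)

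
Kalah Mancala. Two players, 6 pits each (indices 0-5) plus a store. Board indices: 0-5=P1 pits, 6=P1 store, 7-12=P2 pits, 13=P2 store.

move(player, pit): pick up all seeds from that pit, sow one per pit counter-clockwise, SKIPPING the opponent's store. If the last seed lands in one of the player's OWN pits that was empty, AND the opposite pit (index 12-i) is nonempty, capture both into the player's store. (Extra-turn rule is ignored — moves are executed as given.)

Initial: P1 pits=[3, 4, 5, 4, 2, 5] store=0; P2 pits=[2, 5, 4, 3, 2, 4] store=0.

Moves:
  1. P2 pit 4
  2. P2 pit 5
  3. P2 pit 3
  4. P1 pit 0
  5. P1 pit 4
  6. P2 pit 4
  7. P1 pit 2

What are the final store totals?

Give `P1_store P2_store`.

Move 1: P2 pit4 -> P1=[3,4,5,4,2,5](0) P2=[2,5,4,3,0,5](1)
Move 2: P2 pit5 -> P1=[4,5,6,5,2,5](0) P2=[2,5,4,3,0,0](2)
Move 3: P2 pit3 -> P1=[4,5,6,5,2,5](0) P2=[2,5,4,0,1,1](3)
Move 4: P1 pit0 -> P1=[0,6,7,6,3,5](0) P2=[2,5,4,0,1,1](3)
Move 5: P1 pit4 -> P1=[0,6,7,6,0,6](1) P2=[3,5,4,0,1,1](3)
Move 6: P2 pit4 -> P1=[0,6,7,6,0,6](1) P2=[3,5,4,0,0,2](3)
Move 7: P1 pit2 -> P1=[0,6,0,7,1,7](2) P2=[4,6,5,0,0,2](3)

Answer: 2 3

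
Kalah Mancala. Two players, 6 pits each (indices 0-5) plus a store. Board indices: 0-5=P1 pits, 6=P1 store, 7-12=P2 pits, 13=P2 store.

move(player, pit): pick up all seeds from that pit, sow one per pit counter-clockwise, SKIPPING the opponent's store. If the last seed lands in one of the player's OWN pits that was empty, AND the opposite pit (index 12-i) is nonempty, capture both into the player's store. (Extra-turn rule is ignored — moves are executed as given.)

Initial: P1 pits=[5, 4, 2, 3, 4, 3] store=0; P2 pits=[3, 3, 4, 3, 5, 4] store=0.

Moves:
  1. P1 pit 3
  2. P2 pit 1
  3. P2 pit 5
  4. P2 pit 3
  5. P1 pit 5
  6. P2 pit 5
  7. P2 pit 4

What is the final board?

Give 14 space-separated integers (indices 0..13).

Answer: 8 6 4 1 6 0 2 4 1 6 0 0 1 4

Derivation:
Move 1: P1 pit3 -> P1=[5,4,2,0,5,4](1) P2=[3,3,4,3,5,4](0)
Move 2: P2 pit1 -> P1=[5,4,2,0,5,4](1) P2=[3,0,5,4,6,4](0)
Move 3: P2 pit5 -> P1=[6,5,3,0,5,4](1) P2=[3,0,5,4,6,0](1)
Move 4: P2 pit3 -> P1=[7,5,3,0,5,4](1) P2=[3,0,5,0,7,1](2)
Move 5: P1 pit5 -> P1=[7,5,3,0,5,0](2) P2=[4,1,6,0,7,1](2)
Move 6: P2 pit5 -> P1=[7,5,3,0,5,0](2) P2=[4,1,6,0,7,0](3)
Move 7: P2 pit4 -> P1=[8,6,4,1,6,0](2) P2=[4,1,6,0,0,1](4)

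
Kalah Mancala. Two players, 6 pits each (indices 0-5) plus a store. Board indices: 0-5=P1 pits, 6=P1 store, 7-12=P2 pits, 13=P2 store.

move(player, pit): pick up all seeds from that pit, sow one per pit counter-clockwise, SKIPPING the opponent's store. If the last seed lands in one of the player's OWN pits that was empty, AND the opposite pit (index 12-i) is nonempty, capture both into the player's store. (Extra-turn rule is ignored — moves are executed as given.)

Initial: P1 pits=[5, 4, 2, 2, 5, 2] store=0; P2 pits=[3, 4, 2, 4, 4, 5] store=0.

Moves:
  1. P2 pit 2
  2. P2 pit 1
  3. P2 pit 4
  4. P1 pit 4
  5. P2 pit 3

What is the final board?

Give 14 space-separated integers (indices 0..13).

Answer: 7 6 4 3 0 3 1 4 1 2 0 1 8 2

Derivation:
Move 1: P2 pit2 -> P1=[5,4,2,2,5,2](0) P2=[3,4,0,5,5,5](0)
Move 2: P2 pit1 -> P1=[5,4,2,2,5,2](0) P2=[3,0,1,6,6,6](0)
Move 3: P2 pit4 -> P1=[6,5,3,3,5,2](0) P2=[3,0,1,6,0,7](1)
Move 4: P1 pit4 -> P1=[6,5,3,3,0,3](1) P2=[4,1,2,6,0,7](1)
Move 5: P2 pit3 -> P1=[7,6,4,3,0,3](1) P2=[4,1,2,0,1,8](2)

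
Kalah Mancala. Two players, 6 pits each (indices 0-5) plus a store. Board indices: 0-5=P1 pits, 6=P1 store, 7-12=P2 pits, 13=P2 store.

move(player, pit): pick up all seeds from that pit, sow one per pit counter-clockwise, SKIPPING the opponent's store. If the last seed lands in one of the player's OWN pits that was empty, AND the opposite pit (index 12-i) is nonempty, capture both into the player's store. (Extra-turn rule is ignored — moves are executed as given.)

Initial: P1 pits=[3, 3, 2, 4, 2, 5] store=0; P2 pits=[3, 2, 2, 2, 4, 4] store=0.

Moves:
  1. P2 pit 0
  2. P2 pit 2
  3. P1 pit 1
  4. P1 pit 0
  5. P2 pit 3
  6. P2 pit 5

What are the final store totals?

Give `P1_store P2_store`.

Move 1: P2 pit0 -> P1=[3,3,2,4,2,5](0) P2=[0,3,3,3,4,4](0)
Move 2: P2 pit2 -> P1=[3,3,2,4,2,5](0) P2=[0,3,0,4,5,5](0)
Move 3: P1 pit1 -> P1=[3,0,3,5,3,5](0) P2=[0,3,0,4,5,5](0)
Move 4: P1 pit0 -> P1=[0,1,4,6,3,5](0) P2=[0,3,0,4,5,5](0)
Move 5: P2 pit3 -> P1=[1,1,4,6,3,5](0) P2=[0,3,0,0,6,6](1)
Move 6: P2 pit5 -> P1=[2,2,5,7,4,5](0) P2=[0,3,0,0,6,0](2)

Answer: 0 2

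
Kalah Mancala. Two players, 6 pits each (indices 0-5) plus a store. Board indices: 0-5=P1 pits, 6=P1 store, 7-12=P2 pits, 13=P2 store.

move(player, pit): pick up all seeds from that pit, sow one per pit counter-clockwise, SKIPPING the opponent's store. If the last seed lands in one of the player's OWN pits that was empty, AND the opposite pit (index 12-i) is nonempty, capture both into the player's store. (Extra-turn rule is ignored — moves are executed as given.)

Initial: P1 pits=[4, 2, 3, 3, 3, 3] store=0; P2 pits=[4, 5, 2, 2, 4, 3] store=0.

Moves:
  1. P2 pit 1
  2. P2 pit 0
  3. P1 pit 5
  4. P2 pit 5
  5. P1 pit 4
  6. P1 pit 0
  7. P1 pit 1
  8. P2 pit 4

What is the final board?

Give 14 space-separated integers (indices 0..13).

Move 1: P2 pit1 -> P1=[4,2,3,3,3,3](0) P2=[4,0,3,3,5,4](1)
Move 2: P2 pit0 -> P1=[4,2,3,3,3,3](0) P2=[0,1,4,4,6,4](1)
Move 3: P1 pit5 -> P1=[4,2,3,3,3,0](1) P2=[1,2,4,4,6,4](1)
Move 4: P2 pit5 -> P1=[5,3,4,3,3,0](1) P2=[1,2,4,4,6,0](2)
Move 5: P1 pit4 -> P1=[5,3,4,3,0,1](2) P2=[2,2,4,4,6,0](2)
Move 6: P1 pit0 -> P1=[0,4,5,4,1,2](2) P2=[2,2,4,4,6,0](2)
Move 7: P1 pit1 -> P1=[0,0,6,5,2,3](2) P2=[2,2,4,4,6,0](2)
Move 8: P2 pit4 -> P1=[1,1,7,6,2,3](2) P2=[2,2,4,4,0,1](3)

Answer: 1 1 7 6 2 3 2 2 2 4 4 0 1 3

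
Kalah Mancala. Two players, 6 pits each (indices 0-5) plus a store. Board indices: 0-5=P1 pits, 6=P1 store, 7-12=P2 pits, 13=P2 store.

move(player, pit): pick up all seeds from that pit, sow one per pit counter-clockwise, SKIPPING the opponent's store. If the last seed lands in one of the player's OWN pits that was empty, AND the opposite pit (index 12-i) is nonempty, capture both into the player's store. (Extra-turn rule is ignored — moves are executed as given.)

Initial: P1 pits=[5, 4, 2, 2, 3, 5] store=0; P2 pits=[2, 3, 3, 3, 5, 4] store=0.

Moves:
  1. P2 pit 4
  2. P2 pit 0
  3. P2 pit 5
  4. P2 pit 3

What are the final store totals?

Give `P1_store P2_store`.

Answer: 0 3

Derivation:
Move 1: P2 pit4 -> P1=[6,5,3,2,3,5](0) P2=[2,3,3,3,0,5](1)
Move 2: P2 pit0 -> P1=[6,5,3,2,3,5](0) P2=[0,4,4,3,0,5](1)
Move 3: P2 pit5 -> P1=[7,6,4,3,3,5](0) P2=[0,4,4,3,0,0](2)
Move 4: P2 pit3 -> P1=[7,6,4,3,3,5](0) P2=[0,4,4,0,1,1](3)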